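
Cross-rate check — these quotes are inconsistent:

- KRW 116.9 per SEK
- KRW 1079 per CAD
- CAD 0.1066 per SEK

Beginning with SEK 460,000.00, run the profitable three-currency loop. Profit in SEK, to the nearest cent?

Profit: SEK 7,513.00

Profitable loop is SEK → KRW → CAD → SEK:
SEK 460,000.00 × 116.9 = KRW 53,774,000
KRW 53,774,000 ÷ 1079 = CAD 49,836.89
CAD 49,836.89 ÷ 0.1066 = SEK 467,513.00
Profit = SEK 467,513.00 − SEK 460,000.00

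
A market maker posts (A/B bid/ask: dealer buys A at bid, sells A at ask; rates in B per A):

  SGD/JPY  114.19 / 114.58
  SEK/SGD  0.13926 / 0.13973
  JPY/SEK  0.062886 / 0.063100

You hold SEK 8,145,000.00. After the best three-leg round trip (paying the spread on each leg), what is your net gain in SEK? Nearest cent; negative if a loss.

Best loop SEK → SGD → JPY → SEK:
SEK 8,145,000.00 × 0.13926 (sell SEK at bid) = SGD 1,134,272.70
SGD 1,134,272.70 × 114.19 (sell SGD at bid) = JPY 129,522,600
JPY 129,522,600 × 0.062886 (sell JPY at bid) = SEK 8,145,158.20

Net profit: SEK 158.20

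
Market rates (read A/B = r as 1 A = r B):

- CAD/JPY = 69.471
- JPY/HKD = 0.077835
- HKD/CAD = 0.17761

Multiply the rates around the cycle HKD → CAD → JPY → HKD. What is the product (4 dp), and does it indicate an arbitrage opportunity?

0.9604 (arbitrage exists)

Around HKD → CAD → JPY → HKD: 1 × 0.17761 × 69.471 × 0.077835 = 0.960386
Product < 1; profitable direction is HKD → JPY → CAD → HKD.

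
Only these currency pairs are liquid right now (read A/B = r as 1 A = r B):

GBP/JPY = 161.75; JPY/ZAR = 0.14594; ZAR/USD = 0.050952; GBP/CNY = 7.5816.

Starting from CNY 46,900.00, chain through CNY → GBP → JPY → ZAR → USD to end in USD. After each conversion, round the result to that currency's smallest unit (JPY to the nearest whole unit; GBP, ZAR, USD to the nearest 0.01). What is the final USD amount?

USD 7,440.32

CNY 46,900.00 ÷ 7.5816 = GBP 6,186.03
GBP 6,186.03 × 161.75 = JPY 1,000,590
JPY 1,000,590 × 0.14594 = ZAR 146,026.10
ZAR 146,026.10 × 0.050952 = USD 7,440.32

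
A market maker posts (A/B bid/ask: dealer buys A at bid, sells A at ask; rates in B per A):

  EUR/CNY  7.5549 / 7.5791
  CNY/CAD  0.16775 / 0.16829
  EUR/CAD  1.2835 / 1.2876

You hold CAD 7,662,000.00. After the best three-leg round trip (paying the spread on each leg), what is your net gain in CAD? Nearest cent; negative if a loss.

Net profit: CAD 48,136.61

Best loop CAD → CNY → EUR → CAD:
CAD 7,662,000.00 ÷ 0.16829 (buy CNY at ask) = CNY 45,528,551.90
CNY 45,528,551.90 ÷ 7.5791 (buy EUR at ask) = EUR 6,007,118.51
EUR 6,007,118.51 × 1.2835 (sell EUR at bid) = CAD 7,710,136.61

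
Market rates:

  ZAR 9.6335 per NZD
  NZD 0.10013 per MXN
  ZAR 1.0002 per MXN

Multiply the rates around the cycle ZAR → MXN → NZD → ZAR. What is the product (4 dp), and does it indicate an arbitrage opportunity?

0.9644 (arbitrage exists)

Around ZAR → MXN → NZD → ZAR: 1 ÷ 1.0002 × 0.10013 × 9.6335 = 0.964409
Product < 1; profitable direction is ZAR → NZD → MXN → ZAR.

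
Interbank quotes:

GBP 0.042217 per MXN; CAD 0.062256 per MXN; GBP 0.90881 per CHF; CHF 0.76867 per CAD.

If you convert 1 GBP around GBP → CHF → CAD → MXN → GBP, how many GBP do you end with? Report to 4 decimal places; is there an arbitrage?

Around GBP → CHF → CAD → MXN → GBP: 1 ÷ 0.90881 ÷ 0.76867 ÷ 0.062256 × 0.042217 = 0.970718
Product < 1; profitable direction is GBP → MXN → CAD → CHF → GBP.

0.9707 (arbitrage exists)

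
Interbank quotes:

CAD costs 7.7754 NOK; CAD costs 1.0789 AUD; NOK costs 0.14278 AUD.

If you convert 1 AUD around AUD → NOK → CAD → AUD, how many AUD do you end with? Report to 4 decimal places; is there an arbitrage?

Around AUD → NOK → CAD → AUD: 1 ÷ 0.14278 ÷ 7.7754 × 1.0789 = 0.971832
Product < 1; profitable direction is AUD → CAD → NOK → AUD.

0.9718 (arbitrage exists)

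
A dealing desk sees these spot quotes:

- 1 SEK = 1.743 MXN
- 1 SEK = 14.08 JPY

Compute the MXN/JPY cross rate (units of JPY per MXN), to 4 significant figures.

MXN/JPY = 8.078

1 MXN ÷ 1.743 = 0.573723 SEK
0.573723 SEK × 14.08 = 8.07803 JPY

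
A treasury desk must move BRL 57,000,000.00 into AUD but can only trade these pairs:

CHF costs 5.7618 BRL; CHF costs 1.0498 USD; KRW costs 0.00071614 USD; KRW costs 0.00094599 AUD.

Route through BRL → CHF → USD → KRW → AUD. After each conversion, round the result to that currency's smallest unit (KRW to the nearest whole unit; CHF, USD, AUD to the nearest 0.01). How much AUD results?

BRL 57,000,000.00 ÷ 5.7618 = CHF 9,892,741.85
CHF 9,892,741.85 × 1.0498 = USD 10,385,400.39
USD 10,385,400.39 ÷ 0.00071614 = KRW 14,501,913,578
KRW 14,501,913,578 × 0.00094599 = AUD 13,718,665.23

AUD 13,718,665.23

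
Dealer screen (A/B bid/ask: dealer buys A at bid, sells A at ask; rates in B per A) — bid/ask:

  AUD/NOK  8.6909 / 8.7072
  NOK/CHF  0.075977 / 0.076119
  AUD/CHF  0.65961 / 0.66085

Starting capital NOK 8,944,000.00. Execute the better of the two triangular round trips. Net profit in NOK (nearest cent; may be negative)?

Best loop NOK → CHF → AUD → NOK:
NOK 8,944,000.00 × 0.075977 (sell NOK at bid) = CHF 679,538.29
CHF 679,538.29 ÷ 0.66085 (buy AUD at ask) = AUD 1,028,279.17
AUD 1,028,279.17 × 8.6909 (sell AUD at bid) = NOK 8,936,671.42

Net result: NOK -7,328.58 (no profitable arbitrage after spreads)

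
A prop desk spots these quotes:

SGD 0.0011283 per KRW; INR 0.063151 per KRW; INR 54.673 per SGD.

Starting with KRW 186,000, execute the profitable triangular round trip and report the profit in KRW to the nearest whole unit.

Profitable loop is KRW → INR → SGD → KRW:
KRW 186,000 × 0.063151 = INR 11,746.09
INR 11,746.09 ÷ 54.673 = SGD 214.84
SGD 214.84 ÷ 0.0011283 = KRW 190,413
Profit = KRW 190,413 − KRW 186,000

Profit: KRW 4,413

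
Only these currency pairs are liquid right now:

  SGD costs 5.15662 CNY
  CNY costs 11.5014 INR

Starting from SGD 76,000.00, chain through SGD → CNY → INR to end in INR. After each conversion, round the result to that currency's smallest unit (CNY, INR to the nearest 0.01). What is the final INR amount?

INR 4,507,434.54

SGD 76,000.00 × 5.15662 = CNY 391,903.12
CNY 391,903.12 × 11.5014 = INR 4,507,434.54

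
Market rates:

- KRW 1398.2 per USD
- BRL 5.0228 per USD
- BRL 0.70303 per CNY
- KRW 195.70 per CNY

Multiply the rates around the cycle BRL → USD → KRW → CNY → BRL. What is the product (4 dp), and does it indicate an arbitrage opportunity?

Around BRL → USD → KRW → CNY → BRL: 1 ÷ 5.0228 × 1398.2 ÷ 195.70 × 0.70303 = 1.000015
Product ≈ 1 (deviation 0.001%, within rounding noise).

1.0000 (no arbitrage)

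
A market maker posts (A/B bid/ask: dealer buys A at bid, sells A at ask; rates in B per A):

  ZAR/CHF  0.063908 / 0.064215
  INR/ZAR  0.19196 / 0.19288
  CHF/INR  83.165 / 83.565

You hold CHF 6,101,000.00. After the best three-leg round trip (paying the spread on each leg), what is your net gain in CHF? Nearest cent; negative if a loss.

Best loop CHF → INR → ZAR → CHF:
CHF 6,101,000.00 × 83.165 (sell CHF at bid) = INR 507,389,665.00
INR 507,389,665.00 × 0.19196 (sell INR at bid) = ZAR 97,398,520.09
ZAR 97,398,520.09 × 0.063908 (sell ZAR at bid) = CHF 6,224,544.62

Net profit: CHF 123,544.62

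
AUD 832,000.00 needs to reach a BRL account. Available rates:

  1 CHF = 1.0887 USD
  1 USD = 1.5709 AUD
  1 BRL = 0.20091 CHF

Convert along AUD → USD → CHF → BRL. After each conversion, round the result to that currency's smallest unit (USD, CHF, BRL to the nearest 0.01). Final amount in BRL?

AUD 832,000.00 ÷ 1.5709 = USD 529,632.69
USD 529,632.69 ÷ 1.0887 = CHF 486,481.76
CHF 486,481.76 ÷ 0.20091 = BRL 2,421,391.47

BRL 2,421,391.47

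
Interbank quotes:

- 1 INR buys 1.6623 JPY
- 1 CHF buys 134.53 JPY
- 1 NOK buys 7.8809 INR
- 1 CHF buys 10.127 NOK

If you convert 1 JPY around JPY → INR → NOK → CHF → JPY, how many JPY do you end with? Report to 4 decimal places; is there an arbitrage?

1.0140 (arbitrage exists)

Around JPY → INR → NOK → CHF → JPY: 1 ÷ 1.6623 ÷ 7.8809 ÷ 10.127 × 134.53 = 1.014035
Product > 1; profitable direction is JPY → INR → NOK → CHF → JPY.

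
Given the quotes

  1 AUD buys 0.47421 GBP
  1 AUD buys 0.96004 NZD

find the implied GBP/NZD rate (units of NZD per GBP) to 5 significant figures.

GBP/NZD = 2.0245

1 GBP ÷ 0.47421 = 2.10877 AUD
2.10877 AUD × 0.96004 = 2.0245 NZD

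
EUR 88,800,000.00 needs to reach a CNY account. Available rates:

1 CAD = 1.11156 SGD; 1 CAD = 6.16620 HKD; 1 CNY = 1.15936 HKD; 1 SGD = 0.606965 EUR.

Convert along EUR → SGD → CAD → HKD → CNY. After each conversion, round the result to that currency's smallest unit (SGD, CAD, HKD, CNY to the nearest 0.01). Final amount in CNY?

EUR 88,800,000.00 ÷ 0.606965 = SGD 146,301,681.32
SGD 146,301,681.32 ÷ 1.11156 = CAD 131,618,339.38
CAD 131,618,339.38 × 6.16620 = HKD 811,585,004.28
HKD 811,585,004.28 ÷ 1.15936 = CNY 700,028,467.67

CNY 700,028,467.67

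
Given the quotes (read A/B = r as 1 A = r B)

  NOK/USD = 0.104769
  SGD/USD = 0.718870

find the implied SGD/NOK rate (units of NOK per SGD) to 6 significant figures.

1 SGD × 0.718870 = 0.71887 USD
0.71887 USD ÷ 0.104769 = 6.86148 NOK

SGD/NOK = 6.86148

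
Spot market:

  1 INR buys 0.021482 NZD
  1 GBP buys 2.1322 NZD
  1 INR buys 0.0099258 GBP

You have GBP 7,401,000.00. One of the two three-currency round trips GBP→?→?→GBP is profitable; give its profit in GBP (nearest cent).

Profit: GBP 111,278.11

Profitable loop is GBP → INR → NZD → GBP:
GBP 7,401,000.00 ÷ 0.0099258 = INR 745,632,593.85
INR 745,632,593.85 × 0.021482 = NZD 16,017,679.38
NZD 16,017,679.38 ÷ 2.1322 = GBP 7,512,278.11
Profit = GBP 7,512,278.11 − GBP 7,401,000.00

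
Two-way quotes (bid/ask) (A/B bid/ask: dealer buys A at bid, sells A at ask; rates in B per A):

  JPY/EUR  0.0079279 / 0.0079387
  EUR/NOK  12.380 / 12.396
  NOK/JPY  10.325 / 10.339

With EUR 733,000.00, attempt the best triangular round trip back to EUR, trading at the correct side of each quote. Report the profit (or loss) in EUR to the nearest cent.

Best loop EUR → NOK → JPY → EUR:
EUR 733,000.00 × 12.380 (sell EUR at bid) = NOK 9,074,540.00
NOK 9,074,540.00 × 10.325 (sell NOK at bid) = JPY 93,694,626
JPY 93,694,626 × 0.0079279 (sell JPY at bid) = EUR 742,801.62

Net profit: EUR 9,801.62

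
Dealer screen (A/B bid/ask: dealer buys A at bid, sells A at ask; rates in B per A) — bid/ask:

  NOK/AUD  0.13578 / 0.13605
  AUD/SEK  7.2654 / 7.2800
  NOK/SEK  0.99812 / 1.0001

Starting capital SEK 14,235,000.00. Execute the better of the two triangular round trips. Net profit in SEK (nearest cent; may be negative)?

Net profit: SEK 110,322.10

Best loop SEK → AUD → NOK → SEK:
SEK 14,235,000.00 ÷ 7.2800 (buy AUD at ask) = AUD 1,955,357.14
AUD 1,955,357.14 ÷ 0.13605 (buy NOK at ask) = NOK 14,372,342.10
NOK 14,372,342.10 × 0.99812 (sell NOK at bid) = SEK 14,345,322.10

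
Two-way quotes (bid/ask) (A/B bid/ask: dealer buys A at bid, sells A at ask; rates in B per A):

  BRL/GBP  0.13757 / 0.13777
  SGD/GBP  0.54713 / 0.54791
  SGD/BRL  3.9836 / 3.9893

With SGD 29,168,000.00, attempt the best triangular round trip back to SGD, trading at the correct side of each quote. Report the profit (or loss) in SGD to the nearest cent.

Best loop SGD → BRL → GBP → SGD:
SGD 29,168,000.00 × 3.9836 (sell SGD at bid) = BRL 116,193,644.80
BRL 116,193,644.80 × 0.13757 (sell BRL at bid) = GBP 15,984,759.72
GBP 15,984,759.72 ÷ 0.54791 (buy SGD at ask) = SGD 29,174,060.91

Net profit: SGD 6,060.91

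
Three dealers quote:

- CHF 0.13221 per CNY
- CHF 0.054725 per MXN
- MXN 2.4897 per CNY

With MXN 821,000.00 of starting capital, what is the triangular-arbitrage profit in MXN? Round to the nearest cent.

Profit: MXN 25,080.41

Profitable loop is MXN → CHF → CNY → MXN:
MXN 821,000.00 × 0.054725 = CHF 44,929.23
CHF 44,929.23 ÷ 0.13221 = CNY 339,832.27
CNY 339,832.27 × 2.4897 = MXN 846,080.41
Profit = MXN 846,080.41 − MXN 821,000.00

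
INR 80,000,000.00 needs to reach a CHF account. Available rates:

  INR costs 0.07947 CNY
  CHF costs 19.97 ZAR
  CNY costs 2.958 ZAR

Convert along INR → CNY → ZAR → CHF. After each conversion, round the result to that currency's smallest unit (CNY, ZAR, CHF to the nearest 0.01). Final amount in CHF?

CHF 941,701.59

INR 80,000,000.00 × 0.07947 = CNY 6,357,600.00
CNY 6,357,600.00 × 2.958 = ZAR 18,805,780.80
ZAR 18,805,780.80 ÷ 19.97 = CHF 941,701.59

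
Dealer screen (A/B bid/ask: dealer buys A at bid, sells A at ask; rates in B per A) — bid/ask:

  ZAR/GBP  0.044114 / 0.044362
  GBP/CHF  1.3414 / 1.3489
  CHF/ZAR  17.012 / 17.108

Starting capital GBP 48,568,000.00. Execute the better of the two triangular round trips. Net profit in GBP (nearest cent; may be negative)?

Best loop GBP → CHF → ZAR → GBP:
GBP 48,568,000.00 × 1.3414 (sell GBP at bid) = CHF 65,149,115.20
CHF 65,149,115.20 × 17.012 (sell CHF at bid) = ZAR 1,108,316,747.78
ZAR 1,108,316,747.78 × 0.044114 (sell ZAR at bid) = GBP 48,892,285.01

Net profit: GBP 324,285.01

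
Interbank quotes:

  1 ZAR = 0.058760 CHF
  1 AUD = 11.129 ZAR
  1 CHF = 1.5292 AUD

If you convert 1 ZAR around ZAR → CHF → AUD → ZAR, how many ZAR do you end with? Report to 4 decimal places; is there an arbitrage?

Around ZAR → CHF → AUD → ZAR: 1 × 0.058760 × 1.5292 × 11.129 = 1.000005
Product ≈ 1 (deviation 0.001%, within rounding noise).

1.0000 (no arbitrage)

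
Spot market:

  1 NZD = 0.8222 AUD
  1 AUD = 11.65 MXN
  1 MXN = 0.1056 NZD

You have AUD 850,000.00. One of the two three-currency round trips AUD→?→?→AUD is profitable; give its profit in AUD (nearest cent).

Profitable loop is AUD → MXN → NZD → AUD:
AUD 850,000.00 × 11.65 = MXN 9,902,500.00
MXN 9,902,500.00 × 0.1056 = NZD 1,045,704.00
NZD 1,045,704.00 × 0.8222 = AUD 859,777.83
Profit = AUD 859,777.83 − AUD 850,000.00

Profit: AUD 9,777.83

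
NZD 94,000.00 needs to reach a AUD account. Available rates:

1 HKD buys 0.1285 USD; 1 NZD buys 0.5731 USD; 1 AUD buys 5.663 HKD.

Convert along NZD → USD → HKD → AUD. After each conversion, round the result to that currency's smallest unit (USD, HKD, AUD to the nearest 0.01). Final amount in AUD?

AUD 74,030.14

NZD 94,000.00 × 0.5731 = USD 53,871.40
USD 53,871.40 ÷ 0.1285 = HKD 419,232.68
HKD 419,232.68 ÷ 5.663 = AUD 74,030.14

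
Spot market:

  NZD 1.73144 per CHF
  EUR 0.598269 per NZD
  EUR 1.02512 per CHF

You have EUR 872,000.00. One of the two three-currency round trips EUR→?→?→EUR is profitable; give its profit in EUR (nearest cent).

Profitable loop is EUR → CHF → NZD → EUR:
EUR 872,000.00 ÷ 1.02512 = CHF 850,632.12
CHF 850,632.12 × 1.73144 = NZD 1,472,818.48
NZD 1,472,818.48 × 0.598269 = EUR 881,141.64
Profit = EUR 881,141.64 − EUR 872,000.00

Profit: EUR 9,141.64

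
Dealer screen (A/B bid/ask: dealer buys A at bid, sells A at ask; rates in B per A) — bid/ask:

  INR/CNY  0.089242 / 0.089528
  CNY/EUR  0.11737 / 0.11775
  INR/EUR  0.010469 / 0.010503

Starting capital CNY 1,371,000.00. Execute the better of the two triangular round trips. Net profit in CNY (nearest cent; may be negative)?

Best loop CNY → EUR → INR → CNY:
CNY 1,371,000.00 × 0.11737 (sell CNY at bid) = EUR 160,914.27
EUR 160,914.27 ÷ 0.010503 (buy INR at ask) = INR 15,320,791.20
INR 15,320,791.20 × 0.089242 (sell INR at bid) = CNY 1,367,258.05

Net result: CNY -3,741.95 (no profitable arbitrage after spreads)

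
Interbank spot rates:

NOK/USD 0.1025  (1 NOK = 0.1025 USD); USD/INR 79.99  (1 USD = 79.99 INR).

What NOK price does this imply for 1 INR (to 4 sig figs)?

INR/NOK = 0.1220

1 INR ÷ 79.99 = 0.0125016 USD
0.0125016 USD ÷ 0.1025 = 0.121966 NOK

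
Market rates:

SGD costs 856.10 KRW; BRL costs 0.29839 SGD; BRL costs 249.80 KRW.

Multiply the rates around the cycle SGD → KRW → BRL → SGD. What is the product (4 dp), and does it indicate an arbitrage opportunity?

1.0226 (arbitrage exists)

Around SGD → KRW → BRL → SGD: 1 × 856.10 ÷ 249.80 × 0.29839 = 1.022625
Product > 1; profitable direction is SGD → KRW → BRL → SGD.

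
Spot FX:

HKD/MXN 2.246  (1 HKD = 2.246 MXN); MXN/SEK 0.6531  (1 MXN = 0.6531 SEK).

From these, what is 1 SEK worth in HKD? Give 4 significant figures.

SEK/HKD = 0.6817

1 SEK ÷ 0.6531 = 1.53116 MXN
1.53116 MXN ÷ 2.246 = 0.681727 HKD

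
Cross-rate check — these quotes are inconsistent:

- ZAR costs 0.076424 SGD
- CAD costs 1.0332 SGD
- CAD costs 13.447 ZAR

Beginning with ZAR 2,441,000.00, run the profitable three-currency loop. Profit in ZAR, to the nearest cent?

Profit: ZAR 13,126.85

Profitable loop is ZAR → CAD → SGD → ZAR:
ZAR 2,441,000.00 ÷ 13.447 = CAD 181,527.48
CAD 181,527.48 × 1.0332 = SGD 187,554.19
SGD 187,554.19 ÷ 0.076424 = ZAR 2,454,126.85
Profit = ZAR 2,454,126.85 − ZAR 2,441,000.00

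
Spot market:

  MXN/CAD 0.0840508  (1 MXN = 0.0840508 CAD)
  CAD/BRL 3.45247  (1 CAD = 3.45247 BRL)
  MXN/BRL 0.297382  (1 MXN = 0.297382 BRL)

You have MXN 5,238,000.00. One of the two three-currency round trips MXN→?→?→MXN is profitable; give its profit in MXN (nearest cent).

Profit: MXN 129,949.32

Profitable loop is MXN → BRL → CAD → MXN:
MXN 5,238,000.00 × 0.297382 = BRL 1,557,686.92
BRL 1,557,686.92 ÷ 3.45247 = CAD 451,180.43
CAD 451,180.43 ÷ 0.0840508 = MXN 5,367,949.32
Profit = MXN 5,367,949.32 − MXN 5,238,000.00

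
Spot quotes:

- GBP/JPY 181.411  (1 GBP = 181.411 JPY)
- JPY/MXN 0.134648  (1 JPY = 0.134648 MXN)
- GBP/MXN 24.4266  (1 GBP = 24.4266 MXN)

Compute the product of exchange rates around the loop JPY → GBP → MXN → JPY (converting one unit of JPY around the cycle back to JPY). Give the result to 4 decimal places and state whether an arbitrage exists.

1.0000 (no arbitrage)

Around JPY → GBP → MXN → JPY: 1 ÷ 181.411 × 24.4266 ÷ 0.134648 = 0.999999
Product ≈ 1 (deviation 0.000%, within rounding noise).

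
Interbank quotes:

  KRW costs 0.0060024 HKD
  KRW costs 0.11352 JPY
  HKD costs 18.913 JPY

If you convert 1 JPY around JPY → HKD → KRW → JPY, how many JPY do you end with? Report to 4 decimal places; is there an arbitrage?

1.0000 (no arbitrage)

Around JPY → HKD → KRW → JPY: 1 ÷ 18.913 ÷ 0.0060024 × 0.11352 = 0.999970
Product ≈ 1 (deviation 0.003%, within rounding noise).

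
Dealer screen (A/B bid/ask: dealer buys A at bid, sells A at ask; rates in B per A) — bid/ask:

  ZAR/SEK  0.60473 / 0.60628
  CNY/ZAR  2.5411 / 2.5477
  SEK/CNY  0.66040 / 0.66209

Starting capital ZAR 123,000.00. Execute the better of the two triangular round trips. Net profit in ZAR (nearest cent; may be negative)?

Net profit: ZAR 1,823.24

Best loop ZAR → SEK → CNY → ZAR:
ZAR 123,000.00 × 0.60473 (sell ZAR at bid) = SEK 74,381.79
SEK 74,381.79 × 0.66040 (sell SEK at bid) = CNY 49,121.73
CNY 49,121.73 × 2.5411 (sell CNY at bid) = ZAR 124,823.24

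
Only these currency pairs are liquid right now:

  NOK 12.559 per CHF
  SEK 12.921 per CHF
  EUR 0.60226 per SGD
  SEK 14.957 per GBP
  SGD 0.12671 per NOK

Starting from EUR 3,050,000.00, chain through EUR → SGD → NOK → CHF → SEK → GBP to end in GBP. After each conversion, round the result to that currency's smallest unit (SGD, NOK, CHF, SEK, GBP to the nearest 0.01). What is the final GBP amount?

EUR 3,050,000.00 ÷ 0.60226 = SGD 5,064,257.96
SGD 5,064,257.96 ÷ 0.12671 = NOK 39,967,310.87
NOK 39,967,310.87 ÷ 12.559 = CHF 3,182,364.11
CHF 3,182,364.11 × 12.921 = SEK 41,119,326.67
SEK 41,119,326.67 ÷ 14.957 = GBP 2,749,169.40

GBP 2,749,169.40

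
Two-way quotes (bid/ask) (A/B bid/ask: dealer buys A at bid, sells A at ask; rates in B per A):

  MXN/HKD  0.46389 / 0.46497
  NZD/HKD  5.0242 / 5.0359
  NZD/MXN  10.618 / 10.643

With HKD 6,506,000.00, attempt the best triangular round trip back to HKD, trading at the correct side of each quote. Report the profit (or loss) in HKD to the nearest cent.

Best loop HKD → MXN → NZD → HKD:
HKD 6,506,000.00 ÷ 0.46497 (buy MXN at ask) = MXN 13,992,300.58
MXN 13,992,300.58 ÷ 10.643 (buy NZD at ask) = NZD 1,314,695.16
NZD 1,314,695.16 × 5.0242 (sell NZD at bid) = HKD 6,605,291.42

Net profit: HKD 99,291.42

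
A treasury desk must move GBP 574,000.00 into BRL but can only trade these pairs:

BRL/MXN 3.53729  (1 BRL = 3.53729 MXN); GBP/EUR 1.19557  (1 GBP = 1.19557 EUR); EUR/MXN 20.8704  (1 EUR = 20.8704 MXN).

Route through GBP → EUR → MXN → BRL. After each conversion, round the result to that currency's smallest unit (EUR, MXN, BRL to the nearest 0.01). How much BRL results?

BRL 4,048,992.83

GBP 574,000.00 × 1.19557 = EUR 686,257.18
EUR 686,257.18 × 20.8704 = MXN 14,322,461.85
MXN 14,322,461.85 ÷ 3.53729 = BRL 4,048,992.83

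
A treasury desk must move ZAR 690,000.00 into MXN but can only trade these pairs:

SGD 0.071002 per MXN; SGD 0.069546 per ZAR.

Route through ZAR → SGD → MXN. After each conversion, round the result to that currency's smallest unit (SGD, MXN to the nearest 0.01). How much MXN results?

ZAR 690,000.00 × 0.069546 = SGD 47,986.74
SGD 47,986.74 ÷ 0.071002 = MXN 675,850.54

MXN 675,850.54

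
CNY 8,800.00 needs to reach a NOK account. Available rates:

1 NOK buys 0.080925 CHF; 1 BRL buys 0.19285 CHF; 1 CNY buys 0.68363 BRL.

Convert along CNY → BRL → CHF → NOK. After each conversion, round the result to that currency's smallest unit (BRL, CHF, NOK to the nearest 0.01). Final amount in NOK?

NOK 14,336.36

CNY 8,800.00 × 0.68363 = BRL 6,015.94
BRL 6,015.94 × 0.19285 = CHF 1,160.17
CHF 1,160.17 ÷ 0.080925 = NOK 14,336.36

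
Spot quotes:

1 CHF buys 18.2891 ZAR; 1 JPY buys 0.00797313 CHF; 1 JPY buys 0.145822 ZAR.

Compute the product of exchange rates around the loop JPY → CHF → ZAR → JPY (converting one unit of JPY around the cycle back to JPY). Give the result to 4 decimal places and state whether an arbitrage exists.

Around JPY → CHF → ZAR → JPY: 1 × 0.00797313 × 18.2891 ÷ 0.145822 = 0.999996
Product ≈ 1 (deviation 0.000%, within rounding noise).

1.0000 (no arbitrage)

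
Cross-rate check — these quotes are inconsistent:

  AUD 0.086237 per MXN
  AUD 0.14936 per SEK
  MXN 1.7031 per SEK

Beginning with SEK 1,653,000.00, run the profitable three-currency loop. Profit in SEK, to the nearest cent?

Profit: SEK 28,021.89

Profitable loop is SEK → AUD → MXN → SEK:
SEK 1,653,000.00 × 0.14936 = AUD 246,892.08
AUD 246,892.08 ÷ 0.086237 = MXN 2,862,948.39
MXN 2,862,948.39 ÷ 1.7031 = SEK 1,681,021.89
Profit = SEK 1,681,021.89 − SEK 1,653,000.00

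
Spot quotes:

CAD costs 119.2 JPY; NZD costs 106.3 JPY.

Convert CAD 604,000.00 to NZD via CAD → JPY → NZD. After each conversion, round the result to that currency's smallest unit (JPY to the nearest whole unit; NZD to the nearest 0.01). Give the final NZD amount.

NZD 677,298.21

CAD 604,000.00 × 119.2 = JPY 71,996,800
JPY 71,996,800 ÷ 106.3 = NZD 677,298.21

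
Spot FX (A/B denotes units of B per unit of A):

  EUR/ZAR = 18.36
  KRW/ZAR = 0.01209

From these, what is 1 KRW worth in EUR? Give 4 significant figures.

1 KRW × 0.01209 = 0.01209 ZAR
0.01209 ZAR ÷ 18.36 = 0.000658497 EUR

KRW/EUR = 0.0006585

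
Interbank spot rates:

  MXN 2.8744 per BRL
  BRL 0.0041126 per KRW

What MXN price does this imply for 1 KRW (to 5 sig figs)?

KRW/MXN = 0.011821

1 KRW × 0.0041126 = 0.0041126 BRL
0.0041126 BRL × 2.8744 = 0.0118213 MXN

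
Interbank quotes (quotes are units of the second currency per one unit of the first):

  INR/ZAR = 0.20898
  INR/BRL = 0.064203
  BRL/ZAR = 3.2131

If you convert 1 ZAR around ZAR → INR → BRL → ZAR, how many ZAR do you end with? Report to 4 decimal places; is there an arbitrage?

0.9871 (arbitrage exists)

Around ZAR → INR → BRL → ZAR: 1 ÷ 0.20898 × 0.064203 × 3.2131 = 0.987131
Product < 1; profitable direction is ZAR → BRL → INR → ZAR.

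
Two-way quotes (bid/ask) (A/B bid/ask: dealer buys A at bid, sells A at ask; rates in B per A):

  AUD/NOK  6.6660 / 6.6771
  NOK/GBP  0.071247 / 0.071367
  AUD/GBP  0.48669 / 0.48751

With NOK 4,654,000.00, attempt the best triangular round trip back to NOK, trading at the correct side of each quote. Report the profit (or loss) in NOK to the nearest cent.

Net profit: NOK 99,280.90

Best loop NOK → AUD → GBP → NOK:
NOK 4,654,000.00 ÷ 6.6771 (buy AUD at ask) = AUD 697,009.18
AUD 697,009.18 × 0.48669 (sell AUD at bid) = GBP 339,227.40
GBP 339,227.40 ÷ 0.071367 (buy NOK at ask) = NOK 4,753,280.90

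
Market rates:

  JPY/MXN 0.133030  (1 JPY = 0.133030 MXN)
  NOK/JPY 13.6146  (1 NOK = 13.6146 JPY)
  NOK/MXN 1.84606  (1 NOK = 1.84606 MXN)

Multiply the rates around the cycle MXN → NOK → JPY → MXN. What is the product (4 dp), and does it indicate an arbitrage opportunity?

0.9811 (arbitrage exists)

Around MXN → NOK → JPY → MXN: 1 ÷ 1.84606 × 13.6146 × 0.133030 = 0.981090
Product < 1; profitable direction is MXN → JPY → NOK → MXN.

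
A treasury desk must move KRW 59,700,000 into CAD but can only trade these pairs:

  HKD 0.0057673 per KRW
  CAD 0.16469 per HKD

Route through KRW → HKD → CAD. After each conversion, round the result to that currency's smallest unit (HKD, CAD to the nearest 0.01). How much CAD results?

KRW 59,700,000 × 0.0057673 = HKD 344,307.81
HKD 344,307.81 × 0.16469 = CAD 56,704.05

CAD 56,704.05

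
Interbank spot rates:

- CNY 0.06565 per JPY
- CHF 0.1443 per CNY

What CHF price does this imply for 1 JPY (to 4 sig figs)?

JPY/CHF = 0.009473

1 JPY × 0.06565 = 0.06565 CNY
0.06565 CNY × 0.1443 = 0.0094733 CHF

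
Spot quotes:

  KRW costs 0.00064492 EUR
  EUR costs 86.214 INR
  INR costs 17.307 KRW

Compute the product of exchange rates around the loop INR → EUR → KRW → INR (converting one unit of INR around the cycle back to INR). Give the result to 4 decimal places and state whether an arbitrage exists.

Around INR → EUR → KRW → INR: 1 ÷ 86.214 ÷ 0.00064492 ÷ 17.307 = 1.039189
Product > 1; profitable direction is INR → EUR → KRW → INR.

1.0392 (arbitrage exists)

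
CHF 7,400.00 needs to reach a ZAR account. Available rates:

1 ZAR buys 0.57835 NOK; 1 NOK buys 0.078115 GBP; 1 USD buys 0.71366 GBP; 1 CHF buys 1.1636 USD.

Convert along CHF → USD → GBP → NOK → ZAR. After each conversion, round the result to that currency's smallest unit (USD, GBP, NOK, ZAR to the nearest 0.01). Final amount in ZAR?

ZAR 136,019.66

CHF 7,400.00 × 1.1636 = USD 8,610.64
USD 8,610.64 × 0.71366 = GBP 6,145.07
GBP 6,145.07 ÷ 0.078115 = NOK 78,666.97
NOK 78,666.97 ÷ 0.57835 = ZAR 136,019.66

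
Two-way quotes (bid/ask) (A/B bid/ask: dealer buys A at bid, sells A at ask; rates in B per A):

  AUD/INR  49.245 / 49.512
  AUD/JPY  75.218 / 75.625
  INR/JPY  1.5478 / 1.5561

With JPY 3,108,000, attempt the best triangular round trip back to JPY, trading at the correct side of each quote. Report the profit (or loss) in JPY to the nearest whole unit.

Net profit: JPY 24,511

Best loop JPY → AUD → INR → JPY:
JPY 3,108,000 ÷ 75.625 (buy AUD at ask) = AUD 41,097.52
AUD 41,097.52 × 49.245 (sell AUD at bid) = INR 2,023,847.40
INR 2,023,847.40 × 1.5478 (sell INR at bid) = JPY 3,132,511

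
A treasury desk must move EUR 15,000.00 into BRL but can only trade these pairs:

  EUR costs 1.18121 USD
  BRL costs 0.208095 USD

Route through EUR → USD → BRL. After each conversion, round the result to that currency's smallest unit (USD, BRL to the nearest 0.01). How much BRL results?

EUR 15,000.00 × 1.18121 = USD 17,718.15
USD 17,718.15 ÷ 0.208095 = BRL 85,144.53

BRL 85,144.53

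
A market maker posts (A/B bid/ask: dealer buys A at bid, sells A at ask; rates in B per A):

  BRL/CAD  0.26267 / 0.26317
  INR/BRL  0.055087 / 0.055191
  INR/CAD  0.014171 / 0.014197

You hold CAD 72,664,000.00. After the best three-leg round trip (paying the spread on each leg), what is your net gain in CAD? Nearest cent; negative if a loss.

Net profit: CAD 1,395,762.43

Best loop CAD → INR → BRL → CAD:
CAD 72,664,000.00 ÷ 0.014197 (buy INR at ask) = INR 5,118,264,422.06
INR 5,118,264,422.06 × 0.055087 (sell INR at bid) = BRL 281,949,832.22
BRL 281,949,832.22 × 0.26267 (sell BRL at bid) = CAD 74,059,762.43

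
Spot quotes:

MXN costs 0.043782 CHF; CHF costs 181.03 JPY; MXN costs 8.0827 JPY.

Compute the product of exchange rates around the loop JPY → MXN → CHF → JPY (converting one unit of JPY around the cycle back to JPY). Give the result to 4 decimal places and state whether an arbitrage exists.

0.9806 (arbitrage exists)

Around JPY → MXN → CHF → JPY: 1 ÷ 8.0827 × 0.043782 × 181.03 = 0.980595
Product < 1; profitable direction is JPY → CHF → MXN → JPY.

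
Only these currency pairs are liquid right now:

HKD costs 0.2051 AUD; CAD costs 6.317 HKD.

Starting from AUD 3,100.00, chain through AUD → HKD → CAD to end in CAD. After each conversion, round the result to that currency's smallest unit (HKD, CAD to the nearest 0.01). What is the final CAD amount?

AUD 3,100.00 ÷ 0.2051 = HKD 15,114.58
HKD 15,114.58 ÷ 6.317 = CAD 2,392.68

CAD 2,392.68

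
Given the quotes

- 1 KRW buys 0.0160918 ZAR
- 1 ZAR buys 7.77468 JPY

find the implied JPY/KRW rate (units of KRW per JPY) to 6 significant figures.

JPY/KRW = 7.99306

1 JPY ÷ 7.77468 = 0.128623 ZAR
0.128623 ZAR ÷ 0.0160918 = 7.99306 KRW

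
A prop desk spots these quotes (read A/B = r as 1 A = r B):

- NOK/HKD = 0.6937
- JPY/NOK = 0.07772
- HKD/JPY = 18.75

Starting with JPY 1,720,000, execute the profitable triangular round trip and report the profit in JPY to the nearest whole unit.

Profitable loop is JPY → NOK → HKD → JPY:
JPY 1,720,000 × 0.07772 = NOK 133,678.40
NOK 133,678.40 × 0.6937 = HKD 92,732.71
HKD 92,732.71 × 18.75 = JPY 1,738,738
Profit = JPY 1,738,738 − JPY 1,720,000

Profit: JPY 18,738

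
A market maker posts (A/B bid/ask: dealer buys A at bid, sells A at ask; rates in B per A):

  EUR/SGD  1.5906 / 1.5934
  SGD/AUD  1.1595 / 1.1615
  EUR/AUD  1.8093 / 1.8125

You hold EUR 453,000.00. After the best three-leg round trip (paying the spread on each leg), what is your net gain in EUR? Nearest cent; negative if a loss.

Best loop EUR → SGD → AUD → EUR:
EUR 453,000.00 × 1.5906 (sell EUR at bid) = SGD 720,541.80
SGD 720,541.80 × 1.1595 (sell SGD at bid) = AUD 835,468.22
AUD 835,468.22 ÷ 1.8125 (buy EUR at ask) = EUR 460,947.98

Net profit: EUR 7,947.98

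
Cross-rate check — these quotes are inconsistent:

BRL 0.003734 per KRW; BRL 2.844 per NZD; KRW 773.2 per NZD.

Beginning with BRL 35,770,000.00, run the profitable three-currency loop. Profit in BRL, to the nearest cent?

Profitable loop is BRL → NZD → KRW → BRL:
BRL 35,770,000.00 ÷ 2.844 = NZD 12,577,355.84
NZD 12,577,355.84 × 773.2 = KRW 9,724,811,533
KRW 9,724,811,533 × 0.003734 = BRL 36,312,446.26
Profit = BRL 36,312,446.26 − BRL 35,770,000.00

Profit: BRL 542,446.26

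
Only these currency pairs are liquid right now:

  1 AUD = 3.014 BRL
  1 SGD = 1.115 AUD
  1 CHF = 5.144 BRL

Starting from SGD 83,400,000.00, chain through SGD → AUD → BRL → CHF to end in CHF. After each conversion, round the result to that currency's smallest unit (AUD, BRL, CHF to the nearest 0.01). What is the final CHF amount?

SGD 83,400,000.00 × 1.115 = AUD 92,991,000.00
AUD 92,991,000.00 × 3.014 = BRL 280,274,874.00
BRL 280,274,874.00 ÷ 5.144 = CHF 54,485,784.21

CHF 54,485,784.21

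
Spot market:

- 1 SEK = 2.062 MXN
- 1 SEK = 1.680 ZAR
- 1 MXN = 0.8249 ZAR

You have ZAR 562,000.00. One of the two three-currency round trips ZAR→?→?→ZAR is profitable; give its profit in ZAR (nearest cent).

Profitable loop is ZAR → SEK → MXN → ZAR:
ZAR 562,000.00 ÷ 1.680 = SEK 334,523.81
SEK 334,523.81 × 2.062 = MXN 689,788.10
MXN 689,788.10 × 0.8249 = ZAR 569,006.20
Profit = ZAR 569,006.20 − ZAR 562,000.00

Profit: ZAR 7,006.20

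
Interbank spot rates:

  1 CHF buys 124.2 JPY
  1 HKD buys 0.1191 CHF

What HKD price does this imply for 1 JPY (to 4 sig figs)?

JPY/HKD = 0.06760

1 JPY ÷ 124.2 = 0.00805153 CHF
0.00805153 CHF ÷ 0.1191 = 0.0676031 HKD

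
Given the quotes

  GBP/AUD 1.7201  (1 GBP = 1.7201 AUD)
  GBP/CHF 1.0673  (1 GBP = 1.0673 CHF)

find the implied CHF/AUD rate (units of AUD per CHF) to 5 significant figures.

1 CHF ÷ 1.0673 = 0.936944 GBP
0.936944 GBP × 1.7201 = 1.61164 AUD

CHF/AUD = 1.6116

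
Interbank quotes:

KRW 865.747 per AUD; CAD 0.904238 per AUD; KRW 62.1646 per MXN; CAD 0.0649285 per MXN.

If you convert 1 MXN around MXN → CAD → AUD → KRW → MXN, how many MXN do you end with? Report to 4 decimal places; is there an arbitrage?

1.0000 (no arbitrage)

Around MXN → CAD → AUD → KRW → MXN: 1 × 0.0649285 ÷ 0.904238 × 865.747 ÷ 62.1646 = 1.000001
Product ≈ 1 (deviation 0.000%, within rounding noise).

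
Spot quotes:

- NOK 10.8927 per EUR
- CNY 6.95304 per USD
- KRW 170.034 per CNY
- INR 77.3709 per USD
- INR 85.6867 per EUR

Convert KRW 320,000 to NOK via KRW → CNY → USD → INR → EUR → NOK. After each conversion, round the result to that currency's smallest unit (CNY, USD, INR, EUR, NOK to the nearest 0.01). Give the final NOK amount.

NOK 2,662.18

KRW 320,000 ÷ 170.034 = CNY 1,881.98
CNY 1,881.98 ÷ 6.95304 = USD 270.67
USD 270.67 × 77.3709 = INR 20,941.98
INR 20,941.98 ÷ 85.6867 = EUR 244.40
EUR 244.40 × 10.8927 = NOK 2,662.18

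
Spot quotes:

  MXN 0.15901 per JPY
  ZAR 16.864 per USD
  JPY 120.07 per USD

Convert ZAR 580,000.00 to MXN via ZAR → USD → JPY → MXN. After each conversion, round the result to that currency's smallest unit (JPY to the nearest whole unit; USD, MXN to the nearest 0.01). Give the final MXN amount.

MXN 656,638.47

ZAR 580,000.00 ÷ 16.864 = USD 34,392.79
USD 34,392.79 × 120.07 = JPY 4,129,542
JPY 4,129,542 × 0.15901 = MXN 656,638.47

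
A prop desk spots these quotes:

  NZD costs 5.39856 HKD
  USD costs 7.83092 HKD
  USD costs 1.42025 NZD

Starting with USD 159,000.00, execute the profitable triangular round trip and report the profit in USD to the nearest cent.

Profitable loop is USD → HKD → NZD → USD:
USD 159,000.00 × 7.83092 = HKD 1,245,116.28
HKD 1,245,116.28 ÷ 5.39856 = NZD 230,638.59
NZD 230,638.59 ÷ 1.42025 = USD 162,392.95
Profit = USD 162,392.95 − USD 159,000.00

Profit: USD 3,392.95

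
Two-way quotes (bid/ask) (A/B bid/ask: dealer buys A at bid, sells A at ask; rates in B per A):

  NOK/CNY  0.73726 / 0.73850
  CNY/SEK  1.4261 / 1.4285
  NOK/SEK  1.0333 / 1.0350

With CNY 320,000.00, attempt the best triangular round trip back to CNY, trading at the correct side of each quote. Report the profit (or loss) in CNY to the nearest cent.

Net profit: CNY 5,072.54

Best loop CNY → SEK → NOK → CNY:
CNY 320,000.00 × 1.4261 (sell CNY at bid) = SEK 456,352.00
SEK 456,352.00 ÷ 1.0350 (buy NOK at ask) = NOK 440,919.81
NOK 440,919.81 × 0.73726 (sell NOK at bid) = CNY 325,072.54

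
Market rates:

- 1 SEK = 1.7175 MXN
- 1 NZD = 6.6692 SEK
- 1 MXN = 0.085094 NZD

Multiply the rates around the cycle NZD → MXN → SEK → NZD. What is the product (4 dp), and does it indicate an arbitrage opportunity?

1.0260 (arbitrage exists)

Around NZD → MXN → SEK → NZD: 1 ÷ 0.085094 ÷ 1.7175 ÷ 6.6692 = 1.025960
Product > 1; profitable direction is NZD → MXN → SEK → NZD.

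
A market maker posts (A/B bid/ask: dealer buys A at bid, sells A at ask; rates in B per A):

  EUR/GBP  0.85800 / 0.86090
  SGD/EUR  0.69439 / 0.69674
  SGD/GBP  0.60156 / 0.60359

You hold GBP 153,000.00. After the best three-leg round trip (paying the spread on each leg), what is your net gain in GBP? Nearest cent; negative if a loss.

Best loop GBP → EUR → SGD → GBP:
GBP 153,000.00 ÷ 0.86090 (buy EUR at ask) = EUR 177,720.99
EUR 177,720.99 ÷ 0.69674 (buy SGD at ask) = SGD 255,075.05
SGD 255,075.05 × 0.60156 (sell SGD at bid) = GBP 153,442.95

Net profit: GBP 442.95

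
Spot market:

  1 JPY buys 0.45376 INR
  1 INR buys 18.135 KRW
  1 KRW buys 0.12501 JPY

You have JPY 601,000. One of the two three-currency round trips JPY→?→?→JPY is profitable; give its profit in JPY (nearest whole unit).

Profitable loop is JPY → INR → KRW → JPY:
JPY 601,000 × 0.45376 = INR 272,709.76
INR 272,709.76 × 18.135 = KRW 4,945,591
KRW 4,945,591 × 0.12501 = JPY 618,248
Profit = JPY 618,248 − JPY 601,000

Profit: JPY 17,248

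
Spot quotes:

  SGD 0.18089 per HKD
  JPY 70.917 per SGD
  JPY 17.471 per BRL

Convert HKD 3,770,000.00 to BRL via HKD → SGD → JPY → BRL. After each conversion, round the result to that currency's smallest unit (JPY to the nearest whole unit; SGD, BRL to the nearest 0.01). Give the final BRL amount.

HKD 3,770,000.00 × 0.18089 = SGD 681,955.30
SGD 681,955.30 × 70.917 = JPY 48,362,224
JPY 48,362,224 ÷ 17.471 = BRL 2,768,142.87

BRL 2,768,142.87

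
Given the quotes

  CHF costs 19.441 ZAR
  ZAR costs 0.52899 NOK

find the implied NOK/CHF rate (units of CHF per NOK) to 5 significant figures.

NOK/CHF = 0.097238

1 NOK ÷ 0.52899 = 1.89039 ZAR
1.89039 ZAR ÷ 19.441 = 0.0972375 CHF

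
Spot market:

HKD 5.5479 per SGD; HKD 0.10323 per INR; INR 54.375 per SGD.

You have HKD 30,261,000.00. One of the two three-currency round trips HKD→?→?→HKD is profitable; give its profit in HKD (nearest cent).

Profit: HKD 355,803.61

Profitable loop is HKD → SGD → INR → HKD:
HKD 30,261,000.00 ÷ 5.5479 = SGD 5,454,496.30
SGD 5,454,496.30 × 54.375 = INR 296,588,236.09
INR 296,588,236.09 × 0.10323 = HKD 30,616,803.61
Profit = HKD 30,616,803.61 − HKD 30,261,000.00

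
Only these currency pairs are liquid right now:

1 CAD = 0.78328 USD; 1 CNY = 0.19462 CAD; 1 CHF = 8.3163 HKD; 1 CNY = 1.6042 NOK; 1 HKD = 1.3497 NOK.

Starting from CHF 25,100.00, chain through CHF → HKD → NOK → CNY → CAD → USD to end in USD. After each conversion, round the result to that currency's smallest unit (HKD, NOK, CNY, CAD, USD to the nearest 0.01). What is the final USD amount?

CHF 25,100.00 × 8.3163 = HKD 208,739.13
HKD 208,739.13 × 1.3497 = NOK 281,735.20
NOK 281,735.20 ÷ 1.6042 = CNY 175,623.49
CNY 175,623.49 × 0.19462 = CAD 34,179.84
CAD 34,179.84 × 0.78328 = USD 26,772.39

USD 26,772.39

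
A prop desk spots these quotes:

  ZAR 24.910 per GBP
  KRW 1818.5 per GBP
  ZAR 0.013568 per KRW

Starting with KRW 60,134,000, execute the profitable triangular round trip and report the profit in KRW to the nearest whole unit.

Profitable loop is KRW → GBP → ZAR → KRW:
KRW 60,134,000 ÷ 1818.5 = GBP 33,067.91
GBP 33,067.91 × 24.910 = ZAR 823,721.72
ZAR 823,721.72 ÷ 0.013568 = KRW 60,710,622
Profit = KRW 60,710,622 − KRW 60,134,000

Profit: KRW 576,622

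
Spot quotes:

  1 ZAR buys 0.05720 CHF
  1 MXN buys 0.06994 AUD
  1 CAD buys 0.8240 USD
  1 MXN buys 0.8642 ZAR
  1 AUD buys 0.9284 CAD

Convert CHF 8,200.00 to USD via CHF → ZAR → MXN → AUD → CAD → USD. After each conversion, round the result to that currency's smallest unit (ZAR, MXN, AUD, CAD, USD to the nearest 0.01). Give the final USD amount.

USD 8,875.47

CHF 8,200.00 ÷ 0.05720 = ZAR 143,356.64
ZAR 143,356.64 ÷ 0.8642 = MXN 165,883.64
MXN 165,883.64 × 0.06994 = AUD 11,601.90
AUD 11,601.90 × 0.9284 = CAD 10,771.20
CAD 10,771.20 × 0.8240 = USD 8,875.47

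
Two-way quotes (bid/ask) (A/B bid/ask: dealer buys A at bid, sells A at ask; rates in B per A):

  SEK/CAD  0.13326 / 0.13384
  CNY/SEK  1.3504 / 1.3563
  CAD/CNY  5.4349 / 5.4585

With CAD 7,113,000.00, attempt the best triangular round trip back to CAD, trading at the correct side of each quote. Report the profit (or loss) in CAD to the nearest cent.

Best loop CAD → SEK → CNY → CAD:
CAD 7,113,000.00 ÷ 0.13384 (buy SEK at ask) = SEK 53,145,546.92
SEK 53,145,546.92 ÷ 1.3563 (buy CNY at ask) = CNY 39,184,212.14
CNY 39,184,212.14 ÷ 5.4585 (buy CAD at ask) = CAD 7,178,567.76

Net profit: CAD 65,567.76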